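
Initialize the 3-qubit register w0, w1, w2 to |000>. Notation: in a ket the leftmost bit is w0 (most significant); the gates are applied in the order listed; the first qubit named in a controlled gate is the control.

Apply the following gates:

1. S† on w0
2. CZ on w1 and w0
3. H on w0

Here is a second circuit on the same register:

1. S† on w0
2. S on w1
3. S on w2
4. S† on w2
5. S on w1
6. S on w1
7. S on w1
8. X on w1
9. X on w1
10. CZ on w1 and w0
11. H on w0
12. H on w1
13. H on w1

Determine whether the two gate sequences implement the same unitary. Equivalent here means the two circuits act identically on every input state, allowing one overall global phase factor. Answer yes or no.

Yes: on every input state the two circuits agree up to one overall phase factor.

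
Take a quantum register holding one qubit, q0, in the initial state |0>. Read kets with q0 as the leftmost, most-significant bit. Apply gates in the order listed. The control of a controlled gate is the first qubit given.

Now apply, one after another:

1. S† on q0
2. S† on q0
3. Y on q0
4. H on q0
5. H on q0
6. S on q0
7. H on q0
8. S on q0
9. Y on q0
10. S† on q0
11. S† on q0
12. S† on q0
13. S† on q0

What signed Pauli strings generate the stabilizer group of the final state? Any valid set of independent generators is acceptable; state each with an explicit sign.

The final state is stabilized by the group generated by -Y; other independent generating sets are equally valid.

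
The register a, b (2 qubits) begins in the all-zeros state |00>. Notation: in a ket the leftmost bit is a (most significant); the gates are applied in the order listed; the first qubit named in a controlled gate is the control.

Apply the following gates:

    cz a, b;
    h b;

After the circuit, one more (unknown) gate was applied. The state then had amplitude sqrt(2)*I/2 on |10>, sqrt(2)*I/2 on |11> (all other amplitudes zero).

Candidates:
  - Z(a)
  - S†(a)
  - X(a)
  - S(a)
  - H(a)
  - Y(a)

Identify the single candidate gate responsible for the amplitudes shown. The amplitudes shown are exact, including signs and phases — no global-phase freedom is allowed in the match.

The applied gate was Y(a).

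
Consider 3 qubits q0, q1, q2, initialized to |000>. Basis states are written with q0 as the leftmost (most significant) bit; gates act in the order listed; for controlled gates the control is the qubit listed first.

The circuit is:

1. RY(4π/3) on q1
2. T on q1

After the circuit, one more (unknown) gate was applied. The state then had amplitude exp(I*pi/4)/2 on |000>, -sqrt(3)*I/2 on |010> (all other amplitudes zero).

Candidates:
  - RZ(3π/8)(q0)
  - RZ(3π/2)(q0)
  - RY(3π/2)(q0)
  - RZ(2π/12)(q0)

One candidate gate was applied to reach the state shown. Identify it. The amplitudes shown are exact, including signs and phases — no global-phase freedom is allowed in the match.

It was RZ(3π/2)(q0) that produced the state shown.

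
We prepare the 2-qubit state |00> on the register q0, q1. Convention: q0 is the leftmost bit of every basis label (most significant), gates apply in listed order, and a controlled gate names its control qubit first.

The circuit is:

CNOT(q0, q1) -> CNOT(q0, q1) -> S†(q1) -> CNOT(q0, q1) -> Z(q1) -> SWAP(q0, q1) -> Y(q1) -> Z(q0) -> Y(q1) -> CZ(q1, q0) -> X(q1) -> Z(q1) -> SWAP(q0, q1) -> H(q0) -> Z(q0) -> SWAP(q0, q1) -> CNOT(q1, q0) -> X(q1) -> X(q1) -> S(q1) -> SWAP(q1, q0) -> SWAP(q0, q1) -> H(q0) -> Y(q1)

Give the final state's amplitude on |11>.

The amplitude on |11> is -I/2.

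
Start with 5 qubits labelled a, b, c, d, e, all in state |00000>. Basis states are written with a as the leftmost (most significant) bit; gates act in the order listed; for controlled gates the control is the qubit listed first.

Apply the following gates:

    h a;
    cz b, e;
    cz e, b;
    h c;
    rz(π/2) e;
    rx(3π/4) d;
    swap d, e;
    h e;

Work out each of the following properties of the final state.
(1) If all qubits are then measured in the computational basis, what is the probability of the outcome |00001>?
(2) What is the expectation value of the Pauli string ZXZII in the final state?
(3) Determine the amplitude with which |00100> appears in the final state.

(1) A full measurement returns |00001> with probability 1/8.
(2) The observable ZXZII averages to 0.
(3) |00100> carries amplitude sqrt(2)*(-sqrt(sqrt(2) + 2) - I*sqrt(2 - sqrt(2)))*exp(I*pi/4)/8 in the final state.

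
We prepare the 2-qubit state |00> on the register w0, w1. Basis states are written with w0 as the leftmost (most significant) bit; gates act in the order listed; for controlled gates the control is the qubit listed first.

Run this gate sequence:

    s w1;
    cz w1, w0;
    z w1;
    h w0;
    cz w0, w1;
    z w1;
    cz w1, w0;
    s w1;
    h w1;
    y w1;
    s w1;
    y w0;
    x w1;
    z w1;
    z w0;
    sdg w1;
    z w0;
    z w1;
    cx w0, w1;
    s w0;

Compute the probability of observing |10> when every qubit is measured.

Outcome |10> occurs with probability 1/4.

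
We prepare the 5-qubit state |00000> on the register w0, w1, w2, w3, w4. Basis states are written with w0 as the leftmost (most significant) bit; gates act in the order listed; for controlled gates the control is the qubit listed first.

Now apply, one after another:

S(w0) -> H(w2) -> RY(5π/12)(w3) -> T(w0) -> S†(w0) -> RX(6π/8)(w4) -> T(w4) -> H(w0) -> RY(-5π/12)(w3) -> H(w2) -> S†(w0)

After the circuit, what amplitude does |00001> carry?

|00001> carries amplitude -sqrt(2*sqrt(2) + 4)*exp(3*I*pi/4)/4 in the final state.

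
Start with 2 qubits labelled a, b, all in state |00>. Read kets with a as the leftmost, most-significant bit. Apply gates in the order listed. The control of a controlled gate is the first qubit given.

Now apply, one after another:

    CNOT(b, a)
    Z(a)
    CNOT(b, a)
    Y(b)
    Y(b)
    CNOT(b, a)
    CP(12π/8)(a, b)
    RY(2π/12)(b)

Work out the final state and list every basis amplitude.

The resulting statevector has amplitude sqrt(2)/4 + sqrt(6)/4 on |00>, -sqrt(2)/4 + sqrt(6)/4 on |01>, 0 on |10>, 0 on |11>. Key observation: the block from step 3 through step 6 cancels to the identity and can be dropped.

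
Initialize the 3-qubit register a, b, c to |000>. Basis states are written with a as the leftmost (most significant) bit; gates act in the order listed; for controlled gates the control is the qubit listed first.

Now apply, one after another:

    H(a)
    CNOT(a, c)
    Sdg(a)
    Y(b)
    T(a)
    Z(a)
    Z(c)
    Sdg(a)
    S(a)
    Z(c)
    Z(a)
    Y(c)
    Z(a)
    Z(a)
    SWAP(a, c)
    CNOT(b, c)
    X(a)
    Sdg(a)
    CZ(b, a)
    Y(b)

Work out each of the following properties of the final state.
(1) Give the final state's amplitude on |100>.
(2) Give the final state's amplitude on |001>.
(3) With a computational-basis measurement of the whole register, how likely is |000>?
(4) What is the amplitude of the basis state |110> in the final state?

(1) The amplitude on |100> is -sqrt(2)*exp(3*I*pi/4)/2.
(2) |001> carries amplitude sqrt(2)*I/2 in the final state.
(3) The probability of measuring |000> is 0.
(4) |110> carries amplitude 0 in the final state.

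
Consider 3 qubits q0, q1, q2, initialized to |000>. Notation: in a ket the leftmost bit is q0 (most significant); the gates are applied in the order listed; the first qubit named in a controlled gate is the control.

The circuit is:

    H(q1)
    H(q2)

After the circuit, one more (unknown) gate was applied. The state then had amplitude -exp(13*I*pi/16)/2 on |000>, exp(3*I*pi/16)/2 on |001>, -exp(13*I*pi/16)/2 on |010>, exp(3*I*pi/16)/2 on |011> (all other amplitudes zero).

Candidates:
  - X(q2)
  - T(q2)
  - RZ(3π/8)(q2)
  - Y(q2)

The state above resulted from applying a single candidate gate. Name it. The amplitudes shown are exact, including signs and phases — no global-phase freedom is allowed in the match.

The unique candidate consistent with the amplitudes is RZ(3π/8)(q2).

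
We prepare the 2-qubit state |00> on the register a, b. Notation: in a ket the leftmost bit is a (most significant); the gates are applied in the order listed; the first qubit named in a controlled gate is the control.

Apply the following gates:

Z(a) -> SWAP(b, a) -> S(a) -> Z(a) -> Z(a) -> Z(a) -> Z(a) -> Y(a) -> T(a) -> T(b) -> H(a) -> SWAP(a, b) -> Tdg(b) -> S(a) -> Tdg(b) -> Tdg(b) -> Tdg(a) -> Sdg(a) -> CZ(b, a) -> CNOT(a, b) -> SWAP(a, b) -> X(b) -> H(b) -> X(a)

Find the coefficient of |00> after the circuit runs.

The final state's coefficient on |00> equals -1/2.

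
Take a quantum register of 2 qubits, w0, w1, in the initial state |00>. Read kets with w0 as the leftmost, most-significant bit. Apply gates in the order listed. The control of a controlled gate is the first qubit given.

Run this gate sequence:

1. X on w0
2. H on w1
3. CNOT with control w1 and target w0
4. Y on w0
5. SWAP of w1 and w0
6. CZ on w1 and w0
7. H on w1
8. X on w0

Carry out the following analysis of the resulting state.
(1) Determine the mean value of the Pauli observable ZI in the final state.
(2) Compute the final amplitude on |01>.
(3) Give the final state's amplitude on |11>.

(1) In the final state, ZI has expectation 0.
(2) The final state's coefficient on |01> equals I/2.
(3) |11> carries amplitude -I/2 in the final state.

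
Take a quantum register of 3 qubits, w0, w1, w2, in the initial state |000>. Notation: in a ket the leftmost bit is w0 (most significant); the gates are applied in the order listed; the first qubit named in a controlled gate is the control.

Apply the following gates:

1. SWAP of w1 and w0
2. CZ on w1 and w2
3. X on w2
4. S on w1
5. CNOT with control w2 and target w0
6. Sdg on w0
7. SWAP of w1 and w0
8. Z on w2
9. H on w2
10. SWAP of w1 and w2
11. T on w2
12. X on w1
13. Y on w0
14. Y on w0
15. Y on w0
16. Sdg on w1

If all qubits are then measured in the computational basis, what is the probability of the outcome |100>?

Outcome |100> occurs with probability 0.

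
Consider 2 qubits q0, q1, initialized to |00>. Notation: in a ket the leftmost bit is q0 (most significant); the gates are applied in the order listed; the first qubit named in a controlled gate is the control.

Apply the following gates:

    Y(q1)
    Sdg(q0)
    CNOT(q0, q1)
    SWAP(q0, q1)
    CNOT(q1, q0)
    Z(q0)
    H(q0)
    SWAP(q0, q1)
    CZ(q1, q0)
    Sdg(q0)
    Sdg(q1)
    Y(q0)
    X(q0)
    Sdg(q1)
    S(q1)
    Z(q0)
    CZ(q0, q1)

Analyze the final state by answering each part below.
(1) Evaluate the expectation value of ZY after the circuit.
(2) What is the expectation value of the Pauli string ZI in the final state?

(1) In the final state, ZY has expectation 1.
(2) The expectation value of ZI is 1.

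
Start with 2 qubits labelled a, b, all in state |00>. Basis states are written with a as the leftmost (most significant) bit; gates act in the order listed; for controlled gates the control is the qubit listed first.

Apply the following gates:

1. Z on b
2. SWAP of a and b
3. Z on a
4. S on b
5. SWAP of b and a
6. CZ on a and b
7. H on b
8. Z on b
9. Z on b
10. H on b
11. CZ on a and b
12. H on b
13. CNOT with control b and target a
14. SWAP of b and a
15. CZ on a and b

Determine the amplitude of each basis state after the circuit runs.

The final amplitudes are sqrt(2)/2 on |00>, 0 on |01>, 0 on |10>, -sqrt(2)/2 on |11>. Key observation: gates 6-11 undo each other exactly, leaving only the rest of the circuit to track.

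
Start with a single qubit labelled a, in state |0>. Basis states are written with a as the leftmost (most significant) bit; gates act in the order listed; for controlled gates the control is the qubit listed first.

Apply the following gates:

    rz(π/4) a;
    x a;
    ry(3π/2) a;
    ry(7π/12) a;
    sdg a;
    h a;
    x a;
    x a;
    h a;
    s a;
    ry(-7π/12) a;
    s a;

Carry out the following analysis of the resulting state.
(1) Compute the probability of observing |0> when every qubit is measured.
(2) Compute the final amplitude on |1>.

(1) A full measurement returns |0> with probability 1/2. Key observation: the block from step 4 through step 11 cancels to the identity and can be dropped.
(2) The final state's coefficient on |1> equals -sqrt(2)*exp(3*I*pi/8)/2.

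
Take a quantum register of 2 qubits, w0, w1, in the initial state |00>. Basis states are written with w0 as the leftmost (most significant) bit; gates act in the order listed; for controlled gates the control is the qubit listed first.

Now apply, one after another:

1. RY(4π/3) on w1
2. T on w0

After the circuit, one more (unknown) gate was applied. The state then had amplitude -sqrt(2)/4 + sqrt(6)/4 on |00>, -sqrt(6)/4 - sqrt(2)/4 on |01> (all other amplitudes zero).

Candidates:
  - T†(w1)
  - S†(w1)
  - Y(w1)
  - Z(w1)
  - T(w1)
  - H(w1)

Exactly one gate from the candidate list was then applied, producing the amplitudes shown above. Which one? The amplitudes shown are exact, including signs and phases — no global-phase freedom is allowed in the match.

The unique candidate consistent with the amplitudes is H(w1).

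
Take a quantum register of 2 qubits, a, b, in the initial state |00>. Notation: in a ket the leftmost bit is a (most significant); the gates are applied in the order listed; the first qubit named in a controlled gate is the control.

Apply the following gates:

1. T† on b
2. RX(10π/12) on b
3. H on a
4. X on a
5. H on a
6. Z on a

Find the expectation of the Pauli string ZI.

In the final state, ZI has expectation 1. Key observation: gates 3-6 undo each other exactly, leaving only the rest of the circuit to track.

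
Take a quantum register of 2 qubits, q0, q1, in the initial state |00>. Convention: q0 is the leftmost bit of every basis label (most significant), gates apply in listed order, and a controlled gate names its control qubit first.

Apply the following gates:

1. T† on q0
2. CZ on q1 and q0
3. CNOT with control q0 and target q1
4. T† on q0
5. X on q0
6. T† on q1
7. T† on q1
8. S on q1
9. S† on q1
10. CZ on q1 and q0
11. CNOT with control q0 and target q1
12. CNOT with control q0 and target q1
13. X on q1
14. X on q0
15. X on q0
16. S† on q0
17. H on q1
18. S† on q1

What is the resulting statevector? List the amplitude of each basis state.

The final amplitudes are 0 on |00>, 0 on |01>, -sqrt(2)*I/2 on |10>, sqrt(2)/2 on |11>. Key observation: steps 8-9 multiply out to the identity, so the circuit reduces to the remaining gates.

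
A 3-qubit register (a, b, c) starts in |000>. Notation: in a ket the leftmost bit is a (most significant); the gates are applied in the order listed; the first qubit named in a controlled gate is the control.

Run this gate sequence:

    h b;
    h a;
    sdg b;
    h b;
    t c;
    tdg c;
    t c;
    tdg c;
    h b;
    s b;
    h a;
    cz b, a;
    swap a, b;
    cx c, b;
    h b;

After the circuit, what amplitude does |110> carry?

|110> carries amplitude 1/2 in the final state. Key observation: the block from step 3 through step 10 cancels to the identity and can be dropped.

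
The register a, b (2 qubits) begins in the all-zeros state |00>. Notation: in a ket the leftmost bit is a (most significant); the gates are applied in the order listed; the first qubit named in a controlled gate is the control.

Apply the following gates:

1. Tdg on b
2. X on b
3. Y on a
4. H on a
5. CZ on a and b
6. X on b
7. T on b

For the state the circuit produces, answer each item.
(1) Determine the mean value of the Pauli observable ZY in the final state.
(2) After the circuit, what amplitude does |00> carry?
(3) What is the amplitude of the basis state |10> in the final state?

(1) The observable ZY averages to 0.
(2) |00> carries amplitude sqrt(2)*I/2 in the final state.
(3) |10> carries amplitude sqrt(2)*I/2 in the final state.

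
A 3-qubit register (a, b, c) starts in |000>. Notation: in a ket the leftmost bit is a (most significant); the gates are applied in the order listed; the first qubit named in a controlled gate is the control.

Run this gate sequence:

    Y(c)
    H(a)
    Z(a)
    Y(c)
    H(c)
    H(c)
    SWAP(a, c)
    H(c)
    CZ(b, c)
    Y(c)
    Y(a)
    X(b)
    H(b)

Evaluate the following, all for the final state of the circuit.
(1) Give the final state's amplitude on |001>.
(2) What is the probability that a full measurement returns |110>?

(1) The amplitude on |001> is 0. Key observation: steps 5-6 multiply out to the identity, so the circuit reduces to the remaining gates.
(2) A full measurement returns |110> with probability 1/2.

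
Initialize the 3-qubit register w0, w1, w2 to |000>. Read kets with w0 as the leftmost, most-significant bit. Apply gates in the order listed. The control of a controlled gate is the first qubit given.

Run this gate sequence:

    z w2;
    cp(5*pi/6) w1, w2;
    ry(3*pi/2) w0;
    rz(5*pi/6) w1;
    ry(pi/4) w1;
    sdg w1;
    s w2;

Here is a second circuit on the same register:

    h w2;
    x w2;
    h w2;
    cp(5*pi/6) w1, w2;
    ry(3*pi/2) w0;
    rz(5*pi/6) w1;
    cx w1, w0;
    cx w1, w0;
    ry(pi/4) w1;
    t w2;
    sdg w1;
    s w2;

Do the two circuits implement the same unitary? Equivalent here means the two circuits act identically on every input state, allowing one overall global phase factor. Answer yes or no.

No, they are not equivalent — no single phase factor reconciles the two unitaries.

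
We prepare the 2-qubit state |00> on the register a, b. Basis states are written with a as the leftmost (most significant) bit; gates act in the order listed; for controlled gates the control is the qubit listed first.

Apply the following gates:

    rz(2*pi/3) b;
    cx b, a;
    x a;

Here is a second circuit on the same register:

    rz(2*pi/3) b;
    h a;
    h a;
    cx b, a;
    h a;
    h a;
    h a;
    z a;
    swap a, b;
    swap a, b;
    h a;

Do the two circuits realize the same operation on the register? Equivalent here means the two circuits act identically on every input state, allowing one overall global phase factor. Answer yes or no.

Yes, they are equivalent — the unitaries differ by at most a global phase.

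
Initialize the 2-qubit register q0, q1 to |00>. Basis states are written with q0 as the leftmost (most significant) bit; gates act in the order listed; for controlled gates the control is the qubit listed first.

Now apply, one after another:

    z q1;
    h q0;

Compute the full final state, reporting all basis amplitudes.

The final amplitudes are sqrt(2)/2 on |00>, 0 on |01>, sqrt(2)/2 on |10>, 0 on |11>.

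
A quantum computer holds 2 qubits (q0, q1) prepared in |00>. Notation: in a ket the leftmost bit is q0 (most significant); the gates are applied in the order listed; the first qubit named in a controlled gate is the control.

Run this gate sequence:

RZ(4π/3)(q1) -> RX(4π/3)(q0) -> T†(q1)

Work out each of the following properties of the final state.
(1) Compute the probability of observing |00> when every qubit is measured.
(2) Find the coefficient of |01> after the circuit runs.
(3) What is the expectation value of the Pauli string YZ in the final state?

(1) The probability of measuring |00> is 1/4.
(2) The final state's coefficient on |01> equals 0.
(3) The expectation value of YZ is sqrt(3)/2.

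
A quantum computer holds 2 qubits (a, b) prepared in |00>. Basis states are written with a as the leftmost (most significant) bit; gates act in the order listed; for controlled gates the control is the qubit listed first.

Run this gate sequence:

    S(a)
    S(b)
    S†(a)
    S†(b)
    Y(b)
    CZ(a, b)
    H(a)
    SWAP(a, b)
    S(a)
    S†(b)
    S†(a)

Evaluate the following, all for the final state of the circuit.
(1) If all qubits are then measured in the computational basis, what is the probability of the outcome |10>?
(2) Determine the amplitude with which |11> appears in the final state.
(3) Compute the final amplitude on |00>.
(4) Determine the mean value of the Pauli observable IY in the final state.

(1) Outcome |10> occurs with probability 1/2.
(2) The final state's coefficient on |11> equals sqrt(2)/2.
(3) The amplitude on |00> is 0.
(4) The observable IY averages to -1.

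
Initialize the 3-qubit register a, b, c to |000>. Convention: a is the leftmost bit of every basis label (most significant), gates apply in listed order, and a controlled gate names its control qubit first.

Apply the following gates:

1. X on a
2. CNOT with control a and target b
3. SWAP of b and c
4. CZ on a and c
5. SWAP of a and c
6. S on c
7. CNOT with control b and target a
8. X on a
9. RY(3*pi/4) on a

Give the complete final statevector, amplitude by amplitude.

After the circuit, the state carries amplitude -I*sqrt(2 - sqrt(2))/2 on |001>, -I*sqrt(sqrt(2) + 2)/2 on |101>, and 0 on every other basis state.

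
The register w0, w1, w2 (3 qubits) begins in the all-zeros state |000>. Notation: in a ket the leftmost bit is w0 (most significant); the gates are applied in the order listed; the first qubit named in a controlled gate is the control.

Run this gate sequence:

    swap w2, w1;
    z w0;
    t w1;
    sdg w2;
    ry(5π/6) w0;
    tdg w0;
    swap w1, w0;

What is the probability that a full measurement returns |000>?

The probability of measuring |000> is 1/2 - sqrt(3)/4.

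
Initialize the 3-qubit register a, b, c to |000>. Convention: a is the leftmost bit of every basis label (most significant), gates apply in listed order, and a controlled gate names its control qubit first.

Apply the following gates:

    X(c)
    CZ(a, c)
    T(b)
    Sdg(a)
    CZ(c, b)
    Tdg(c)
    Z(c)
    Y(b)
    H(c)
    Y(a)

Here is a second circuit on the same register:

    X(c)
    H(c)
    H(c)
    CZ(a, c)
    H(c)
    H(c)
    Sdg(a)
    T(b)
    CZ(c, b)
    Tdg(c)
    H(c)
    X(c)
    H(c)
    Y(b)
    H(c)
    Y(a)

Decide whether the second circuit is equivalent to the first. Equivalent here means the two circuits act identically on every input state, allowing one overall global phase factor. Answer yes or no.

Yes, they are equivalent — the unitaries differ by at most a global phase.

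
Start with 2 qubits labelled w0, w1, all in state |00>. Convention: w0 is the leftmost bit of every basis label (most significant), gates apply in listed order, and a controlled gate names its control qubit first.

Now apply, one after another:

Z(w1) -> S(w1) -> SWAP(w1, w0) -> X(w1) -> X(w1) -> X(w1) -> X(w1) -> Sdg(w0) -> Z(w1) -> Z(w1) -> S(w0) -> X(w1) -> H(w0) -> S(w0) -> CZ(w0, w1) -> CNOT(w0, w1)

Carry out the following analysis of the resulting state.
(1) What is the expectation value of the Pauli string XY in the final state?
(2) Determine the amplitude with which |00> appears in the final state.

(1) The observable XY averages to 1.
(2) |00> carries amplitude 0 in the final state.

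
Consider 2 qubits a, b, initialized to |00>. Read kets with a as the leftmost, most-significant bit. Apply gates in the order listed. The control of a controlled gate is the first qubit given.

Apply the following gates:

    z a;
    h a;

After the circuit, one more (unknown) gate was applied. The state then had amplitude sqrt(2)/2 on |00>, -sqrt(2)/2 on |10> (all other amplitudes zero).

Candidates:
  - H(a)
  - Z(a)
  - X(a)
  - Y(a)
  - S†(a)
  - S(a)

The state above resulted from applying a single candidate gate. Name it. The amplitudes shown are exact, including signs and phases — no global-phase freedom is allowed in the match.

The unique candidate consistent with the amplitudes is Z(a).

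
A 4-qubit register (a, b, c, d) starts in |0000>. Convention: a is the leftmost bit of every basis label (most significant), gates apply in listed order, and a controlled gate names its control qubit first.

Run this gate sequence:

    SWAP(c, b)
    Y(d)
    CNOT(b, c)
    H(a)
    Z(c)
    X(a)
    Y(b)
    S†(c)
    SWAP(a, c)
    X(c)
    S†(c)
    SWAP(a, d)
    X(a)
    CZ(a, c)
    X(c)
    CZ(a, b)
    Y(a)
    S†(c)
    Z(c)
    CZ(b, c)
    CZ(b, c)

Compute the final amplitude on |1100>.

The amplitude on |1100> is -sqrt(2)/2. Key observation: steps 20-21 multiply out to the identity, so the circuit reduces to the remaining gates.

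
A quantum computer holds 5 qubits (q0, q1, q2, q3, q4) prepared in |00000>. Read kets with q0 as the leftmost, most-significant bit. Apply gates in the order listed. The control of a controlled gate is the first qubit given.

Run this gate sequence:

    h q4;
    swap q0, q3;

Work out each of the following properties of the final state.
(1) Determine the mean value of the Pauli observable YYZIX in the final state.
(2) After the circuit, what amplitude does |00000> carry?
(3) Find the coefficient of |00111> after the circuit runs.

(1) The observable YYZIX averages to 0.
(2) The final state's coefficient on |00000> equals sqrt(2)/2.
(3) The final state's coefficient on |00111> equals 0.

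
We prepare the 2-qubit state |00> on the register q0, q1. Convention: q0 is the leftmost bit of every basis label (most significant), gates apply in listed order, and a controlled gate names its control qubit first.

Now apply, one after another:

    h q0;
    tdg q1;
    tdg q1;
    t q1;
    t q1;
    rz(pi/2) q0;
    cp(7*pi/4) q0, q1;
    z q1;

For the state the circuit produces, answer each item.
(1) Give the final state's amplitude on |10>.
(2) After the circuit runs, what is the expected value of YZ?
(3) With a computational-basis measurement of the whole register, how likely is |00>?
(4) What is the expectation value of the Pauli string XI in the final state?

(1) The amplitude on |10> is sqrt(2)*exp(I*pi/4)/2. Key observation: steps 2-5 multiply out to the identity, so the circuit reduces to the remaining gates.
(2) The expectation value of YZ is 1.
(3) A full measurement returns |00> with probability 1/2.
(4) The expectation value of XI is 0.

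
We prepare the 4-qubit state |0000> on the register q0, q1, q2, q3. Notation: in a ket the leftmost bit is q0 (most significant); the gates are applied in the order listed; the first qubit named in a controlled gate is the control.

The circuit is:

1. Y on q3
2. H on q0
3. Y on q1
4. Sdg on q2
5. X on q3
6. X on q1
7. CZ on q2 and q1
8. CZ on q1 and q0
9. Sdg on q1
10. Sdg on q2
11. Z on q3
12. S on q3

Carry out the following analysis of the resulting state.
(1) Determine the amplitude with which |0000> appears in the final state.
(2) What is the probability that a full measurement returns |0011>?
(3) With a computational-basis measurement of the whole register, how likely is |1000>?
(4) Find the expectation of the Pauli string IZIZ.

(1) The final state's coefficient on |0000> equals -sqrt(2)/2.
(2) The probability of measuring |0011> is 0.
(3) Outcome |1000> occurs with probability 1/2.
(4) In the final state, IZIZ has expectation 1.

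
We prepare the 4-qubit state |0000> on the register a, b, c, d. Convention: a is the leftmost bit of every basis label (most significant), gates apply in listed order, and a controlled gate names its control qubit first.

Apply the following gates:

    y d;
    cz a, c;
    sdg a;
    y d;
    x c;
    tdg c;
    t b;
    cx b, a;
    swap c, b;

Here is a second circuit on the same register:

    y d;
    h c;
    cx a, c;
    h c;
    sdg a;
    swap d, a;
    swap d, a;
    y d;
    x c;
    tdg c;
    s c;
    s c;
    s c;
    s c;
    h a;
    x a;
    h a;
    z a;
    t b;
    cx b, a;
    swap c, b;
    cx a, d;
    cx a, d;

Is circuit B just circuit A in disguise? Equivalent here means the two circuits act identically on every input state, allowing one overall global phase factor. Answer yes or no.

Yes, they are equivalent — the unitaries differ by at most a global phase.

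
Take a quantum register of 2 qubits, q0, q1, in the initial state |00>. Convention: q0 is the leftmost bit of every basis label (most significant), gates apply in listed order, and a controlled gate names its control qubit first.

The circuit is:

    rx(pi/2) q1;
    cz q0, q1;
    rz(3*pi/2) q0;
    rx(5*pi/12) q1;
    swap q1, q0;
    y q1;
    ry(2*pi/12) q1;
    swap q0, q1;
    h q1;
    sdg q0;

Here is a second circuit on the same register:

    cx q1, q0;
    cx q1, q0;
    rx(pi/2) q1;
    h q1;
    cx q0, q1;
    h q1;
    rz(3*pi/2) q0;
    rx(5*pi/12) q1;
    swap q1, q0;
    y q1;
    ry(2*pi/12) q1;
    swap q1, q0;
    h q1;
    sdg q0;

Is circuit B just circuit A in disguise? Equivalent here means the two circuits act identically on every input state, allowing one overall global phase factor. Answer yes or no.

Yes, they are equivalent — the unitaries differ by at most a global phase.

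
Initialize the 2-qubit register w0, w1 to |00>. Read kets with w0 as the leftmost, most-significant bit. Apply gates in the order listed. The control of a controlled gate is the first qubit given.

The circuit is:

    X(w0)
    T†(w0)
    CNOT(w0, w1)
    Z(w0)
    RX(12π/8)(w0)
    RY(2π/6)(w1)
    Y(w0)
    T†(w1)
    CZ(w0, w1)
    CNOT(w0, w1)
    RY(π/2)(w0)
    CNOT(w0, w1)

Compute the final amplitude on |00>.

The amplitude on |00> is exp(I*pi/4)/4 + sqrt(3)*I/4.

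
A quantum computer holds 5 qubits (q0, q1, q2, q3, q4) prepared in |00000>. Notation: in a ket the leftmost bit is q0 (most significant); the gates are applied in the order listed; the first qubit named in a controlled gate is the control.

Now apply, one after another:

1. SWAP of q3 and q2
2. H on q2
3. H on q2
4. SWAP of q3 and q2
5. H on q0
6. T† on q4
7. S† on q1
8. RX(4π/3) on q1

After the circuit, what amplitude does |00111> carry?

The amplitude on |00111> is 0. Key observation: the block from step 1 through step 4 cancels to the identity and can be dropped.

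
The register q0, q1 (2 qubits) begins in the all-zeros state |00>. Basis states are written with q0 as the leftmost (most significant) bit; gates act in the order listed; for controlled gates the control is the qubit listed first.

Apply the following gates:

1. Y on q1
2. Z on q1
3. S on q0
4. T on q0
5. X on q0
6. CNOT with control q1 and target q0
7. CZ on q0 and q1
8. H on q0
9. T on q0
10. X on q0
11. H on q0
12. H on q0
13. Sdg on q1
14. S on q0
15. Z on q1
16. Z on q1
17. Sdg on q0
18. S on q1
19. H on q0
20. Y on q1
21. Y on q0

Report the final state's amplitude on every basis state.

After the circuit, the state carries amplitude -I/2 + exp(3*I*pi/4)/2 on |00>, 0 on |01>, -I/2 - exp(3*I*pi/4)/2 on |10>, 0 on |11>.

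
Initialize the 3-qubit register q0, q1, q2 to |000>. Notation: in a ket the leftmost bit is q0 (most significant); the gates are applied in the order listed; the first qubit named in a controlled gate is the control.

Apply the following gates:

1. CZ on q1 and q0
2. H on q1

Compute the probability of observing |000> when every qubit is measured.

Outcome |000> occurs with probability 1/2.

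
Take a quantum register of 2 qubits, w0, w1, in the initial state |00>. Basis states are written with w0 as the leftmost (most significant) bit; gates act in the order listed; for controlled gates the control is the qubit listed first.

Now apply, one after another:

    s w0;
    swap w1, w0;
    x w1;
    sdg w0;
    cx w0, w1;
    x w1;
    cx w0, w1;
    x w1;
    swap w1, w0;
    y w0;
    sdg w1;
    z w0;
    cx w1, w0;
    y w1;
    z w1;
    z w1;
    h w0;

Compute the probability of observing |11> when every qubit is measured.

Outcome |11> occurs with probability 1/2.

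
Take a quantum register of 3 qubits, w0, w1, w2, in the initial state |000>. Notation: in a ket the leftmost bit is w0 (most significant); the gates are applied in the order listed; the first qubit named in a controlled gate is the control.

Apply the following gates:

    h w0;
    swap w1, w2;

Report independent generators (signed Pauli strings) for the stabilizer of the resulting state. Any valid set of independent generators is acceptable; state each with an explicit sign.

The stabilizer group can be generated by +XII, +IZI, +IIZ, among other valid generating sets.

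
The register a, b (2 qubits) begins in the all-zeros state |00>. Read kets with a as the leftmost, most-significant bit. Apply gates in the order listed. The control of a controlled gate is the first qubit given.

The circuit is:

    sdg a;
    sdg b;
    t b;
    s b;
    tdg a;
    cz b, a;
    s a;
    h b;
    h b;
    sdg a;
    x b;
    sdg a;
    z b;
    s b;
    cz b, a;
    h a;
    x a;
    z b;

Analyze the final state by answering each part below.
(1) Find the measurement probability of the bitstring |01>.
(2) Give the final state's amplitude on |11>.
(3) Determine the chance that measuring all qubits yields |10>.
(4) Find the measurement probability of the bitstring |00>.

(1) The probability of measuring |01> is 1/2. Key observation: gates 7-10 undo each other exactly, leaving only the rest of the circuit to track.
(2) The amplitude on |11> is sqrt(2)*I/2.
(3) A full measurement returns |10> with probability 0.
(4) The probability of measuring |00> is 0.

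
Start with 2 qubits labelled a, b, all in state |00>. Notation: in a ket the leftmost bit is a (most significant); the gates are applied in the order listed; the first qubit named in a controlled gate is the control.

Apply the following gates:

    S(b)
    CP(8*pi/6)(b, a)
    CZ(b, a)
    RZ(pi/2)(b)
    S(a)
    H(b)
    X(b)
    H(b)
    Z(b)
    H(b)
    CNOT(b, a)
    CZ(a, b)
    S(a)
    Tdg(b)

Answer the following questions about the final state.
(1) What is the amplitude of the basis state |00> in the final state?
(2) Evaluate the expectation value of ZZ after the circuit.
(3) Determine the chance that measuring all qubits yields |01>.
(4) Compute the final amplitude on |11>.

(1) The amplitude on |00> is -sqrt(2)*exp(3*I*pi/4)/2. Key observation: the block from step 6 through step 9 cancels to the identity and can be dropped.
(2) The expectation value of ZZ is 1.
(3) Outcome |01> occurs with probability 0.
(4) |11> carries amplitude -sqrt(2)/2 in the final state.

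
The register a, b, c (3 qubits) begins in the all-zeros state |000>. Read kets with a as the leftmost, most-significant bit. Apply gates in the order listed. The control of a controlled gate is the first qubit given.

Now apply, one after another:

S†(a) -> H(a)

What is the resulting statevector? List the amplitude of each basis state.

The final amplitudes are sqrt(2)/2 on |000>, sqrt(2)/2 on |100>, and 0 on every other basis state.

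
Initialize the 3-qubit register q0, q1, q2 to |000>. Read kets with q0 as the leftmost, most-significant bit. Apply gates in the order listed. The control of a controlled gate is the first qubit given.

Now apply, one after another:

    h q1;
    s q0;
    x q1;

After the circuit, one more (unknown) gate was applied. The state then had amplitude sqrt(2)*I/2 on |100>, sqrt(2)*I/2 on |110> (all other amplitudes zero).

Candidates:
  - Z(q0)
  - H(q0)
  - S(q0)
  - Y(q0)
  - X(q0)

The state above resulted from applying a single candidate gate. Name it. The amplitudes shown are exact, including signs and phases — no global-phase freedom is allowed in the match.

The applied gate was Y(q0).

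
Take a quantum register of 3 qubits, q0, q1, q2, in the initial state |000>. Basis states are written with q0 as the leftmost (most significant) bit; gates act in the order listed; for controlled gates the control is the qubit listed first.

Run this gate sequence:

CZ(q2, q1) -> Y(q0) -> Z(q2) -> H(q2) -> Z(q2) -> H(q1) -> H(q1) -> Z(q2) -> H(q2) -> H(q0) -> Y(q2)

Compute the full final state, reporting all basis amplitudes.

After the circuit, the state carries amplitude -sqrt(2)/2 on |001>, sqrt(2)/2 on |101>, and 0 on every other basis state.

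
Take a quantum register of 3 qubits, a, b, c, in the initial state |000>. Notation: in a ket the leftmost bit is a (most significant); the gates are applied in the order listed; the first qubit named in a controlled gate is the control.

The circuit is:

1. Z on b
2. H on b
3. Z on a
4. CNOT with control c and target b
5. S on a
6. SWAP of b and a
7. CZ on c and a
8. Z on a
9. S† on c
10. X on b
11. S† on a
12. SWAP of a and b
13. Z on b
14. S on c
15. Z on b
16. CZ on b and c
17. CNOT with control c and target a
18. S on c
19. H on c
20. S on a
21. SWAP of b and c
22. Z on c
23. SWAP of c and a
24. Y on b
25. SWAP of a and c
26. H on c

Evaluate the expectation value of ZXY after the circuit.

The expectation value of ZXY is 1.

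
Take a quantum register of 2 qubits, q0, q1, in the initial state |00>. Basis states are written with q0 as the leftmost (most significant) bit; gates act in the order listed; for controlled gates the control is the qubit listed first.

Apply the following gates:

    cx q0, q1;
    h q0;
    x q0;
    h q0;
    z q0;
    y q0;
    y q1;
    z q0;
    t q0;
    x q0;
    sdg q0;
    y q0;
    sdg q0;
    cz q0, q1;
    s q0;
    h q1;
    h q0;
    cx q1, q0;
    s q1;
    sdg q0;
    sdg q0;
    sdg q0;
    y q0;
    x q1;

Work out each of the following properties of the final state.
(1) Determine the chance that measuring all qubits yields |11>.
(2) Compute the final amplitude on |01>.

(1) Outcome |11> occurs with probability 1/4. Key observation: the block from step 2 through step 5 cancels to the identity and can be dropped.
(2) |01> carries amplitude exp(3*I*pi/4)/2 in the final state.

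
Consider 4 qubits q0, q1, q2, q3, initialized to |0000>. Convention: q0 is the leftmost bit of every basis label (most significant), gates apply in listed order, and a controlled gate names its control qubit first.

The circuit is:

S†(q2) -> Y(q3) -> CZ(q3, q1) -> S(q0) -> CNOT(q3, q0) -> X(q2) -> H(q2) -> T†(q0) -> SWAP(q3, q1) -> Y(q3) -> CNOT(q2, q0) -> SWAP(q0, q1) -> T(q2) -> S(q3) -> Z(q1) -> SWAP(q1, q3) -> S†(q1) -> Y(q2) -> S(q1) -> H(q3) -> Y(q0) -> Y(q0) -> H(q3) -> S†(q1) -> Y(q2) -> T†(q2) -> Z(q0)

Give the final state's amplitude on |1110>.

|1110> carries amplitude sqrt(2)*exp(3*I*pi/4)/2 in the final state.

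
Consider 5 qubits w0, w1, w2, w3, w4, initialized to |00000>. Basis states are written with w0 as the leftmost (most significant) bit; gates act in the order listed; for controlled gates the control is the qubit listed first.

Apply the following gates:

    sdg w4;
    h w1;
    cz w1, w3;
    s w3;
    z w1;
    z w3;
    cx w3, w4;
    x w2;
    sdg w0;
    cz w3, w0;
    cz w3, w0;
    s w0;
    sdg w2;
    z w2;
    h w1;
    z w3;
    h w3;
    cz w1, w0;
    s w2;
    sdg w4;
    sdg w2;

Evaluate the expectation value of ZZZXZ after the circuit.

In the final state, ZZZXZ has expectation 1. Key observation: the block from step 9 through step 12 cancels to the identity and can be dropped.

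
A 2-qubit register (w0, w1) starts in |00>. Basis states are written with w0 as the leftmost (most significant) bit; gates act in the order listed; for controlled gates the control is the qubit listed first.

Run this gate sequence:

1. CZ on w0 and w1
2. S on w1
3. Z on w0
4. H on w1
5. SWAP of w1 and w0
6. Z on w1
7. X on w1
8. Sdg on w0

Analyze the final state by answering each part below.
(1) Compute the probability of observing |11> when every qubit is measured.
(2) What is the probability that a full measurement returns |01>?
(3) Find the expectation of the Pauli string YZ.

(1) Outcome |11> occurs with probability 1/2.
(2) The probability of measuring |01> is 1/2.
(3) The observable YZ averages to 1.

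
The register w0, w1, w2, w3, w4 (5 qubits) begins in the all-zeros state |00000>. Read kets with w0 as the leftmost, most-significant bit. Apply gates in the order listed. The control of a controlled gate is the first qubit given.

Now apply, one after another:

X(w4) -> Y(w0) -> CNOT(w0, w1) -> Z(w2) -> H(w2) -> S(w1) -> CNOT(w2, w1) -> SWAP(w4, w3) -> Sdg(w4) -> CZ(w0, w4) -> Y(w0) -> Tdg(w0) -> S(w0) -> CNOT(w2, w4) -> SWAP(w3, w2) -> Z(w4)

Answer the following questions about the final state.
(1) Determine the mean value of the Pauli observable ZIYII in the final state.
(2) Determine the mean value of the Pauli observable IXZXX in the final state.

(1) The observable ZIYII averages to 0.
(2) The observable IXZXX averages to 1.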